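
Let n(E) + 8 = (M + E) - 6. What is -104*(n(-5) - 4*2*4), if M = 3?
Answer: 4992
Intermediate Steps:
n(E) = -11 + E (n(E) = -8 + ((3 + E) - 6) = -8 + (-3 + E) = -11 + E)
-104*(n(-5) - 4*2*4) = -104*((-11 - 5) - 4*2*4) = -104*(-16 - 8*4) = -104*(-16 - 32) = -104*(-48) = 4992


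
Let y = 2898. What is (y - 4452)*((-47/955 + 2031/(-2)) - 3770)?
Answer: 7102090023/955 ≈ 7.4367e+6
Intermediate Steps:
(y - 4452)*((-47/955 + 2031/(-2)) - 3770) = (2898 - 4452)*((-47/955 + 2031/(-2)) - 3770) = -1554*((-47*1/955 + 2031*(-1/2)) - 3770) = -1554*((-47/955 - 2031/2) - 3770) = -1554*(-1939699/1910 - 3770) = -1554*(-9140399/1910) = 7102090023/955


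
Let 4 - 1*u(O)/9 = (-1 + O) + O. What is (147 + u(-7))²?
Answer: 101124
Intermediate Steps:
u(O) = 45 - 18*O (u(O) = 36 - 9*((-1 + O) + O) = 36 - 9*(-1 + 2*O) = 36 + (9 - 18*O) = 45 - 18*O)
(147 + u(-7))² = (147 + (45 - 18*(-7)))² = (147 + (45 + 126))² = (147 + 171)² = 318² = 101124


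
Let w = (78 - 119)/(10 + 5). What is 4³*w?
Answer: -2624/15 ≈ -174.93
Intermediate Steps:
w = -41/15 ≈ -2.7333
4³*w = 4³*(-41/15) = 64*(-41/15) = -2624/15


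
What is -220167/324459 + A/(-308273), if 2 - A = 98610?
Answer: -3986365391/11113549923 ≈ -0.35869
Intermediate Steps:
A = -98608 (A = 2 - 1*98610 = 2 - 98610 = -98608)
-220167/324459 + A/(-308273) = -220167/324459 - 98608/(-308273) = -220167*1/324459 - 98608*(-1/308273) = -24463/36051 + 98608/308273 = -3986365391/11113549923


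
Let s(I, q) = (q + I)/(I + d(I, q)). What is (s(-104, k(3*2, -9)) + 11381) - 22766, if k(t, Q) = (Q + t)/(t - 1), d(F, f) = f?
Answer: -11384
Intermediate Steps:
k(t, Q) = (Q + t)/(-1 + t)
s(I, q) = 1 (s(I, q) = (q + I)/(I + q) = (I + q)/(I + q) = 1)
(s(-104, k(3*2, -9)) + 11381) - 22766 = (1 + 11381) - 22766 = 11382 - 22766 = -11384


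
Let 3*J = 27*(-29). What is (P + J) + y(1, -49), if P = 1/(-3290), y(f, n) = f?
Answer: -855401/3290 ≈ -260.00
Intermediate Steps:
J = -261 (J = (27*(-29))/3 = (⅓)*(-783) = -261)
P = -1/3290 ≈ -0.00030395
(P + J) + y(1, -49) = (-1/3290 - 261) + 1 = -858691/3290 + 1 = -855401/3290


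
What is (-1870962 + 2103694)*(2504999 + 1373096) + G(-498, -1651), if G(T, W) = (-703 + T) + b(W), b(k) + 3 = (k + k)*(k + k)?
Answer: 902567707540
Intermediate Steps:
b(k) = -3 + 4*k**2 (b(k) = -3 + (k + k)*(k + k) = -3 + (2*k)*(2*k) = -3 + 4*k**2)
G(T, W) = -706 + T + 4*W**2 (G(T, W) = (-703 + T) + (-3 + 4*W**2) = -706 + T + 4*W**2)
(-1870962 + 2103694)*(2504999 + 1373096) + G(-498, -1651) = (-1870962 + 2103694)*(2504999 + 1373096) + (-706 - 498 + 4*(-1651)**2) = 232732*3878095 + (-706 - 498 + 4*2725801) = 902556805540 + (-706 - 498 + 10903204) = 902556805540 + 10902000 = 902567707540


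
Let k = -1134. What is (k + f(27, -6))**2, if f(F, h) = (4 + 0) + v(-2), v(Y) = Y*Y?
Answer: 1267876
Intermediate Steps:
v(Y) = Y**2
f(F, h) = 8 (f(F, h) = (4 + 0) + (-2)**2 = 4 + 4 = 8)
(k + f(27, -6))**2 = (-1134 + 8)**2 = (-1126)**2 = 1267876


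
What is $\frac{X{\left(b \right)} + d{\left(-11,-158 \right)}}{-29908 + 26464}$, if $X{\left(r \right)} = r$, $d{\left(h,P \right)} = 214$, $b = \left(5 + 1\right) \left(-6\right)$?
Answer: $- \frac{89}{1722} \approx -0.051684$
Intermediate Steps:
$b = -36$ ($b = 6 \left(-6\right) = -36$)
$\frac{X{\left(b \right)} + d{\left(-11,-158 \right)}}{-29908 + 26464} = \frac{-36 + 214}{-29908 + 26464} = \frac{178}{-3444} = 178 \left(- \frac{1}{3444}\right) = - \frac{89}{1722}$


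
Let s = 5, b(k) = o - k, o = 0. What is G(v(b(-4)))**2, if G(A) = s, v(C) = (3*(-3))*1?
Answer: 25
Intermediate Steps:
b(k) = -k (b(k) = 0 - k = -k)
v(C) = -9 (v(C) = -9*1 = -9)
G(A) = 5
G(v(b(-4)))**2 = 5**2 = 25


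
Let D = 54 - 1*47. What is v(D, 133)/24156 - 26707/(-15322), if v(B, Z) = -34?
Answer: 80576668/46264779 ≈ 1.7416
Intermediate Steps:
D = 7 (D = 54 - 47 = 7)
v(D, 133)/24156 - 26707/(-15322) = -34/24156 - 26707/(-15322) = -34*1/24156 - 26707*(-1/15322) = -17/12078 + 26707/15322 = 80576668/46264779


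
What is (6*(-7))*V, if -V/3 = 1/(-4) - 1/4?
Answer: -63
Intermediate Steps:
V = 3/2 (V = -3*(1/(-4) - 1/4) = -3*(1*(-¼) - 1*¼) = -3*(-¼ - ¼) = -3*(-½) = 3/2 ≈ 1.5000)
(6*(-7))*V = (6*(-7))*(3/2) = -42*3/2 = -63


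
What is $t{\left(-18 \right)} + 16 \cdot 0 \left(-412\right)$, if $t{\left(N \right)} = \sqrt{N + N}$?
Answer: $6 i \approx 6.0 i$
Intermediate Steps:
$t{\left(N \right)} = \sqrt{2} \sqrt{N}$ ($t{\left(N \right)} = \sqrt{2 N} = \sqrt{2} \sqrt{N}$)
$t{\left(-18 \right)} + 16 \cdot 0 \left(-412\right) = \sqrt{2} \sqrt{-18} + 16 \cdot 0 \left(-412\right) = \sqrt{2} \cdot 3 i \sqrt{2} + 0 \left(-412\right) = 6 i + 0 = 6 i$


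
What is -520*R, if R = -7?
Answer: 3640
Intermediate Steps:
-520*R = -520*(-7) = 3640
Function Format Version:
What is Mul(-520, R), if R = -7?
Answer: 3640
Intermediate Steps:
Mul(-520, R) = Mul(-520, -7) = 3640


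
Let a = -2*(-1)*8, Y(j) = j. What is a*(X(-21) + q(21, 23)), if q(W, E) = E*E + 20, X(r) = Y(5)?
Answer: 8864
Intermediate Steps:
X(r) = 5
q(W, E) = 20 + E² (q(W, E) = E² + 20 = 20 + E²)
a = 16 (a = 2*8 = 16)
a*(X(-21) + q(21, 23)) = 16*(5 + (20 + 23²)) = 16*(5 + (20 + 529)) = 16*(5 + 549) = 16*554 = 8864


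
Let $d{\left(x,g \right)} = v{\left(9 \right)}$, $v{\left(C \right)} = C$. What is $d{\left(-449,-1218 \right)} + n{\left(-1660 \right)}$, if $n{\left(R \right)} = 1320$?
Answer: $1329$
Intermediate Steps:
$d{\left(x,g \right)} = 9$
$d{\left(-449,-1218 \right)} + n{\left(-1660 \right)} = 9 + 1320 = 1329$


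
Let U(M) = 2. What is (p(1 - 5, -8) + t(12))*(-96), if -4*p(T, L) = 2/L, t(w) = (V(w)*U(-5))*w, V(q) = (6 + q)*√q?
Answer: -6 - 82944*√3 ≈ -1.4367e+5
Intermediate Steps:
V(q) = √q*(6 + q)
t(w) = 2*w^(3/2)*(6 + w) (t(w) = ((√w*(6 + w))*2)*w = (2*√w*(6 + w))*w = 2*w^(3/2)*(6 + w))
p(T, L) = -1/(2*L)
(p(1 - 5, -8) + t(12))*(-96) = (-½/(-8) + 2*12^(3/2)*(6 + 12))*(-96) = (-½*(-⅛) + 2*(24*√3)*18)*(-96) = (1/16 + 864*√3)*(-96) = -6 - 82944*√3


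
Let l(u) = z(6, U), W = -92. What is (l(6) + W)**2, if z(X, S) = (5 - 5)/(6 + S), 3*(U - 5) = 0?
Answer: 8464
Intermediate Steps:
U = 5 (U = 5 + (1/3)*0 = 5 + 0 = 5)
z(X, S) = 0 (z(X, S) = 0/(6 + S) = 0)
l(u) = 0
(l(6) + W)**2 = (0 - 92)**2 = (-92)**2 = 8464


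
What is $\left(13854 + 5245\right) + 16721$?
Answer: $35820$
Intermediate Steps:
$\left(13854 + 5245\right) + 16721 = 19099 + 16721 = 35820$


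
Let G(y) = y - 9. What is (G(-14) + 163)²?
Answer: 19600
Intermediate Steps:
G(y) = -9 + y
(G(-14) + 163)² = ((-9 - 14) + 163)² = (-23 + 163)² = 140² = 19600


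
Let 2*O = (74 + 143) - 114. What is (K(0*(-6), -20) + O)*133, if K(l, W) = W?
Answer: 8379/2 ≈ 4189.5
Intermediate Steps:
O = 103/2 (O = ((74 + 143) - 114)/2 = (217 - 114)/2 = (1/2)*103 = 103/2 ≈ 51.500)
(K(0*(-6), -20) + O)*133 = (-20 + 103/2)*133 = (63/2)*133 = 8379/2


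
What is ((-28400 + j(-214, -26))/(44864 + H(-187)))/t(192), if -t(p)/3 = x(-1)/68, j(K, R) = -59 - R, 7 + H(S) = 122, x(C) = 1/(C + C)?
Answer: -3866888/134937 ≈ -28.657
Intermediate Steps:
x(C) = 1/(2*C)
H(S) = 115 (H(S) = -7 + 122 = 115)
t(p) = 3/136 (t(p) = -3*(1/2)/(-1)/68 = -3*(1/2)*(-1)/68 = -(-3)/(2*68) = -3*(-1/136) = 3/136)
((-28400 + j(-214, -26))/(44864 + H(-187)))/t(192) = ((-28400 + (-59 - 1*(-26)))/(44864 + 115))/(3/136) = ((-28400 + (-59 + 26))/44979)*(136/3) = ((-28400 - 33)*(1/44979))*(136/3) = -28433*1/44979*(136/3) = -28433/44979*136/3 = -3866888/134937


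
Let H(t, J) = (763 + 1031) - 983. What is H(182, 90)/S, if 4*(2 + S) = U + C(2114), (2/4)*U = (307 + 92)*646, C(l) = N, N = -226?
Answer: 1622/257637 ≈ 0.0062957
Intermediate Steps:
H(t, J) = 811 (H(t, J) = 1794 - 983 = 811)
C(l) = -226
U = 515508 (U = 2*((307 + 92)*646) = 2*(399*646) = 2*257754 = 515508)
S = 257637/2 (S = -2 + (515508 - 226)/4 = -2 + (¼)*515282 = -2 + 257641/2 = 257637/2 ≈ 1.2882e+5)
H(182, 90)/S = 811/(257637/2) = 811*(2/257637) = 1622/257637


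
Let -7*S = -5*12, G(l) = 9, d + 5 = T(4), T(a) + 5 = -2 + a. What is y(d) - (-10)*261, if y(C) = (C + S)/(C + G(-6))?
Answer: 18274/7 ≈ 2610.6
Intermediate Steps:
T(a) = -7 + a (T(a) = -5 + (-2 + a) = -7 + a)
d = -8 (d = -5 + (-7 + 4) = -5 - 3 = -8)
S = 60/7 (S = -(-5)*12/7 = -⅐*(-60) = 60/7 ≈ 8.5714)
y(C) = (60/7 + C)/(9 + C) (y(C) = (C + 60/7)/(C + 9) = (60/7 + C)/(9 + C))
y(d) - (-10)*261 = (60/7 - 8)/(9 - 8) - (-10)*261 = (4/7)/1 - 1*(-2610) = 1*(4/7) + 2610 = 4/7 + 2610 = 18274/7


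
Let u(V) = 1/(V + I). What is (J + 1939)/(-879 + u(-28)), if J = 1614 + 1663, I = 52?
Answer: -125184/21095 ≈ -5.9343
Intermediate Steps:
J = 3277
u(V) = 1/(52 + V) (u(V) = 1/(V + 52) = 1/(52 + V))
(J + 1939)/(-879 + u(-28)) = (3277 + 1939)/(-879 + 1/(52 - 28)) = 5216/(-879 + 1/24) = 5216/(-21095/24) = 5216*(-24/21095) = -125184/21095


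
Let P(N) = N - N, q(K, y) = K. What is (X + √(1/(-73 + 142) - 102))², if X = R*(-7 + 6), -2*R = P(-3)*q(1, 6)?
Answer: -7037/69 ≈ -101.99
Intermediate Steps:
P(N) = 0
R = 0 (R = -0 = -½*0 = 0)
X = 0 (X = 0*(-7 + 6) = 0*(-1) = 0)
(X + √(1/(-73 + 142) - 102))² = (0 + √(1/(-73 + 142) - 102))² = (0 + √(1/69 - 102))² = (0 + √(-7037/69))² = (0 + I*√485553/69)² = (I*√485553/69)² = -7037/69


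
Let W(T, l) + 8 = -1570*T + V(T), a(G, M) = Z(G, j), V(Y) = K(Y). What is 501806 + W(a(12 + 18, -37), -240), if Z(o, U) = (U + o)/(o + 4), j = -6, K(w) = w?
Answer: 8511738/17 ≈ 5.0069e+5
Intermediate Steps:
V(Y) = Y
Z(o, U) = (U + o)/(4 + o)
a(G, M) = (-6 + G)/(4 + G)
W(T, l) = -8 - 1569*T (W(T, l) = -8 + (-1570*T + T) = -8 - 1569*T)
501806 + W(a(12 + 18, -37), -240) = 501806 + (-8 - 1569*(-6 + (12 + 18))/(4 + (12 + 18))) = 501806 + (-8 - 1569*(-6 + 30)/(4 + 30)) = 501806 + (-8 - 1569*24/34) = 501806 + (-8 - 1569*12/17) = 501806 + (-8 - 18828/17) = 501806 - 18964/17 = 8511738/17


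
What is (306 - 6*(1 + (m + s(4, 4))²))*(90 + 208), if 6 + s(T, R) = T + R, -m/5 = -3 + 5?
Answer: -25032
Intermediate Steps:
m = -10 (m = -5*(-3 + 5) = -5*2 = -10)
s(T, R) = -6 + R + T (s(T, R) = -6 + (T + R) = -6 + (R + T) = -6 + R + T)
(306 - 6*(1 + (m + s(4, 4))²))*(90 + 208) = (306 - 6*(1 + (-10 + (-6 + 4 + 4))²))*(90 + 208) = (306 - 6*(1 + (-10 + 2)²))*298 = (306 - 6*(1 + (-8)²))*298 = (306 - 6*(1 + 64))*298 = (306 - 6*65)*298 = (306 - 390)*298 = -84*298 = -25032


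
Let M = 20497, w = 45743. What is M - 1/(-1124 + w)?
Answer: 914555642/44619 ≈ 20497.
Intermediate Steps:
M - 1/(-1124 + w) = 20497 - 1/(-1124 + 45743) = 20497 - 1/44619 = 914555642/44619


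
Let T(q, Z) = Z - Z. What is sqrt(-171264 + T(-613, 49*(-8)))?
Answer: 16*I*sqrt(669) ≈ 413.84*I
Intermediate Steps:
T(q, Z) = 0
sqrt(-171264 + T(-613, 49*(-8))) = sqrt(-171264 + 0) = sqrt(-171264) = 16*I*sqrt(669)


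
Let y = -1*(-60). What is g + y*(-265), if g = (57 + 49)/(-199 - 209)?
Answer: -3243653/204 ≈ -15900.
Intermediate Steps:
g = -53/204 (g = 106/(-408) = 106*(-1/408) = -53/204 ≈ -0.25980)
y = 60
g + y*(-265) = -53/204 + 60*(-265) = -53/204 - 15900 = -3243653/204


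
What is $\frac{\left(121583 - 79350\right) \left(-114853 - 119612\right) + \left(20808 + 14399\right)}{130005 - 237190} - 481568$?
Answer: $- \frac{41714740942}{107185} \approx -3.8918 \cdot 10^{5}$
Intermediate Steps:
$\frac{\left(121583 - 79350\right) \left(-114853 - 119612\right) + \left(20808 + 14399\right)}{130005 - 237190} - 481568 = \frac{42233 \left(-234465\right) + 35207}{-107185} - 481568 = \left(-9902160345 + 35207\right) \left(- \frac{1}{107185}\right) - 481568 = \left(-9902125138\right) \left(- \frac{1}{107185}\right) - 481568 = \frac{9902125138}{107185} - 481568 = - \frac{41714740942}{107185}$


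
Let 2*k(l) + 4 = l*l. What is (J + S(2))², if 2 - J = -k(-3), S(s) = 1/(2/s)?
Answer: 121/4 ≈ 30.250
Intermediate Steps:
k(l) = -2 + l²/2 (k(l) = -2 + (l*l)/2 = -2 + l²/2)
S(s) = s/2
J = 9/2 (J = 2 - (-1)*(-2 + (½)*(-3)²) = 2 - (-1)*(-2 + (½)*9) = 2 - (-1)*(-2 + 9/2) = 2 - (-1)*5/2 = 2 - 1*(-5/2) = 2 + 5/2 = 9/2 ≈ 4.5000)
(J + S(2))² = (9/2 + (½)*2)² = (9/2 + 1)² = (11/2)² = 121/4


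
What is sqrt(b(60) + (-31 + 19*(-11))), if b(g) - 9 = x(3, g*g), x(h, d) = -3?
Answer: 3*I*sqrt(26) ≈ 15.297*I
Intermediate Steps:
b(g) = 6 (b(g) = 9 - 3 = 6)
sqrt(b(60) + (-31 + 19*(-11))) = sqrt(6 + (-31 + 19*(-11))) = sqrt(6 + (-31 - 209)) = sqrt(6 - 240) = sqrt(-234) = 3*I*sqrt(26)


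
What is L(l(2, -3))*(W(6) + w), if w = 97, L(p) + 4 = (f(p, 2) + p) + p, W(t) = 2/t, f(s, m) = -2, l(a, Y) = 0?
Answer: -584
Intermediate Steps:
L(p) = -6 + 2*p (L(p) = -4 + ((-2 + p) + p) = -4 + (-2 + 2*p) = -6 + 2*p)
L(l(2, -3))*(W(6) + w) = (-6 + 2*0)*(2/6 + 97) = (-6 + 0)*(2*(⅙) + 97) = -6*(⅓ + 97) = -6*292/3 = -584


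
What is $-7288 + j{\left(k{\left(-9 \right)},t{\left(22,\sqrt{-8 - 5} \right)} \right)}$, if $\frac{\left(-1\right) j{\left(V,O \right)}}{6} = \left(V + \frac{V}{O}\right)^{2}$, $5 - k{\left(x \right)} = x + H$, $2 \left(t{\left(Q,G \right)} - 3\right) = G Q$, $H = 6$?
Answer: $\frac{40 \left(- 149954 i - 6435 \sqrt{13}\right)}{33 \sqrt{13} + 782 i} \approx -7673.2 + 19.29 i$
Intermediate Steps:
$t{\left(Q,G \right)} = 3 + \frac{G Q}{2}$
$k{\left(x \right)} = -1 - x$ ($k{\left(x \right)} = 5 - \left(x + 6\right) = 5 - \left(6 + x\right) = -1 - x$)
$j{\left(V,O \right)} = - 6 \left(V + \frac{V}{O}\right)^{2}$
$-7288 + j{\left(k{\left(-9 \right)},t{\left(22,\sqrt{-8 - 5} \right)} \right)} = -7288 - \frac{6 \left(-1 - -9\right)^{2} \left(1 + \left(3 + \frac{1}{2} \sqrt{-8 - 5} \cdot 22\right)\right)^{2}}{\left(3 + \frac{1}{2} \sqrt{-8 - 5} \cdot 22\right)^{2}} = -7288 - \frac{6 \left(-1 + 9\right)^{2} \left(1 + \left(3 + \frac{1}{2} \sqrt{-13} \cdot 22\right)\right)^{2}}{\left(3 + \frac{1}{2} \sqrt{-13} \cdot 22\right)^{2}} = -7288 - \frac{6 \cdot 8^{2} \left(1 + \left(3 + \frac{1}{2} i \sqrt{13} \cdot 22\right)\right)^{2}}{\left(3 + \frac{1}{2} i \sqrt{13} \cdot 22\right)^{2}} = -7288 - 6 \frac{1}{\left(3 + 11 i \sqrt{13}\right)^{2}} \cdot 64 \left(1 + \left(3 + 11 i \sqrt{13}\right)\right)^{2} = -7288 - 6 \frac{1}{\left(3 + 11 i \sqrt{13}\right)^{2}} \cdot 64 \left(4 + 11 i \sqrt{13}\right)^{2} = -7288 - \frac{384 \left(4 + 11 i \sqrt{13}\right)^{2}}{\left(3 + 11 i \sqrt{13}\right)^{2}}$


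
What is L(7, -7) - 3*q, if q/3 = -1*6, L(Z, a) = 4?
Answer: 58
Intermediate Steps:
q = -18 (q = 3*(-1*6) = 3*(-6) = -18)
L(7, -7) - 3*q = 4 - 3*(-18) = 4 + 54 = 58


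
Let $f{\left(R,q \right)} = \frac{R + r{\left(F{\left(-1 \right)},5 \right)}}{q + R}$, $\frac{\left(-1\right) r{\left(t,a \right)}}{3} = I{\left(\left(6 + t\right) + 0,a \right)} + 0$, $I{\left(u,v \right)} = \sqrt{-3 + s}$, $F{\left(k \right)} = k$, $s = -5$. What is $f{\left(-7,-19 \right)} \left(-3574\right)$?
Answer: $- \frac{12509}{13} - \frac{10722 i \sqrt{2}}{13} \approx -962.23 - 1166.4 i$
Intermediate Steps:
$I{\left(u,v \right)} = 2 i \sqrt{2}$ ($I{\left(u,v \right)} = \sqrt{-3 - 5} = \sqrt{-8} = 2 i \sqrt{2}$)
$r{\left(t,a \right)} = - 6 i \sqrt{2}$ ($r{\left(t,a \right)} = - 3 \left(2 i \sqrt{2} + 0\right) = - 3 \cdot 2 i \sqrt{2} = - 6 i \sqrt{2}$)
$f{\left(R,q \right)} = \frac{R - 6 i \sqrt{2}}{R + q}$ ($f{\left(R,q \right)} = \frac{R - 6 i \sqrt{2}}{q + R} = \frac{R - 6 i \sqrt{2}}{R + q}$)
$f{\left(-7,-19 \right)} \left(-3574\right) = \frac{-7 - 6 i \sqrt{2}}{-7 - 19} \left(-3574\right) = \frac{-7 - 6 i \sqrt{2}}{-26} \left(-3574\right) = - \frac{-7 - 6 i \sqrt{2}}{26} \left(-3574\right) = \left(\frac{7}{26} + \frac{3 i \sqrt{2}}{13}\right) \left(-3574\right) = - \frac{12509}{13} - \frac{10722 i \sqrt{2}}{13}$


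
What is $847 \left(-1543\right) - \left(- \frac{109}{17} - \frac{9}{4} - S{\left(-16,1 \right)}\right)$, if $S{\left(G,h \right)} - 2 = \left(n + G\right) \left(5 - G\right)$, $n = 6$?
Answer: $- \frac{88884183}{68} \approx -1.3071 \cdot 10^{6}$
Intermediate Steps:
$S{\left(G,h \right)} = 2 + \left(5 - G\right) \left(6 + G\right)$ ($S{\left(G,h \right)} = 2 + \left(6 + G\right) \left(5 - G\right) = 2 + \left(5 - G\right) \left(6 + G\right)$)
$847 \left(-1543\right) - \left(- \frac{109}{17} - \frac{9}{4} - S{\left(-16,1 \right)}\right) = 847 \left(-1543\right) - \left(208 - \frac{109}{17} - \frac{9}{4}\right) = -1306921 - \left(208 - \frac{109}{17} - \frac{9}{4}\right) = -1306921 + \left(\left(32 + 16 - 256\right) - \left(- \frac{109}{17} - \frac{9}{4}\right)\right) = -1306921 - \frac{13555}{68} = - \frac{88884183}{68}$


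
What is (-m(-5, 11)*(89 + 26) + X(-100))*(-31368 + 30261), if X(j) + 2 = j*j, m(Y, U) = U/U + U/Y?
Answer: -11220552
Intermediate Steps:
m(Y, U) = 1 + U/Y
X(j) = -2 + j² (X(j) = -2 + j*j = -2 + j²)
(-m(-5, 11)*(89 + 26) + X(-100))*(-31368 + 30261) = (-(11 - 5)/(-5)*(89 + 26) + (-2 + (-100)²))*(-31368 + 30261) = (-(-⅕*6)*115 + (-2 + 10000))*(-1107) = (-(-6)*115/5 + 9998)*(-1107) = (-1*(-138) + 9998)*(-1107) = (138 + 9998)*(-1107) = 10136*(-1107) = -11220552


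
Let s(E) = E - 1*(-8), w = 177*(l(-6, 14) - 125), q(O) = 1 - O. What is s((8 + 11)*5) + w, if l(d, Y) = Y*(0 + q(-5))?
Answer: -7154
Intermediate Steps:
l(d, Y) = 6*Y (l(d, Y) = Y*(0 + (1 - 1*(-5))) = Y*(0 + (1 + 5)) = Y*(0 + 6) = Y*6 = 6*Y)
w = -7257 (w = 177*(6*14 - 125) = 177*(84 - 125) = 177*(-41) = -7257)
s(E) = 8 + E (s(E) = E + 8 = 8 + E)
s((8 + 11)*5) + w = (8 + (8 + 11)*5) - 7257 = (8 + 19*5) - 7257 = (8 + 95) - 7257 = 103 - 7257 = -7154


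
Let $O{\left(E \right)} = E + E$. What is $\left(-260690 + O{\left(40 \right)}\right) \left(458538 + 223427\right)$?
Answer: $-177726898650$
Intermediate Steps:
$O{\left(E \right)} = 2 E$
$\left(-260690 + O{\left(40 \right)}\right) \left(458538 + 223427\right) = \left(-260690 + 2 \cdot 40\right) \left(458538 + 223427\right) = \left(-260690 + 80\right) 681965 = \left(-260610\right) 681965 = -177726898650$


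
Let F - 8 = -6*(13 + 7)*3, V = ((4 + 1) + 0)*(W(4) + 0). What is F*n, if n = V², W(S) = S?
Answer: -140800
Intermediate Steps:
V = 20 (V = ((4 + 1) + 0)*(4 + 0) = (5 + 0)*4 = 5*4 = 20)
n = 400 (n = 20² = 400)
F = -352 (F = 8 - 6*(13 + 7)*3 = 8 - 6*20*3 = 8 - 120*3 = 8 - 360 = -352)
F*n = -352*400 = -140800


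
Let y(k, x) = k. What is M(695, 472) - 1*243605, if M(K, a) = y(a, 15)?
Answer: -243133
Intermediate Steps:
M(K, a) = a
M(695, 472) - 1*243605 = 472 - 1*243605 = 472 - 243605 = -243133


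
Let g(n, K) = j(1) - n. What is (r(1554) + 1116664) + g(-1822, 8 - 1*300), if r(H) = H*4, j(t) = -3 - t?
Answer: 1124698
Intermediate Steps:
g(n, K) = -4 - n (g(n, K) = (-3 - 1*1) - n = (-3 - 1) - n = -4 - n)
r(H) = 4*H
(r(1554) + 1116664) + g(-1822, 8 - 1*300) = (4*1554 + 1116664) + (-4 - 1*(-1822)) = (6216 + 1116664) + (-4 + 1822) = 1122880 + 1818 = 1124698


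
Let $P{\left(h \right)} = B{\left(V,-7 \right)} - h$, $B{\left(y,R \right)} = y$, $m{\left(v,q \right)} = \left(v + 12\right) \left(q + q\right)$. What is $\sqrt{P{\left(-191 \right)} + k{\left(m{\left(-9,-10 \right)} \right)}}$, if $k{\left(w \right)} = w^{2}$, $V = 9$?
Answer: $10 \sqrt{38} \approx 61.644$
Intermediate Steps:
$m{\left(v,q \right)} = 2 q \left(12 + v\right)$ ($m{\left(v,q \right)} = \left(12 + v\right) 2 q = 2 q \left(12 + v\right)$)
$P{\left(h \right)} = 9 - h$
$\sqrt{P{\left(-191 \right)} + k{\left(m{\left(-9,-10 \right)} \right)}} = \sqrt{\left(9 - -191\right) + \left(2 \left(-10\right) \left(12 - 9\right)\right)^{2}} = \sqrt{\left(9 + 191\right) + \left(2 \left(-10\right) 3\right)^{2}} = \sqrt{200 + \left(-60\right)^{2}} = \sqrt{200 + 3600} = \sqrt{3800} = 10 \sqrt{38}$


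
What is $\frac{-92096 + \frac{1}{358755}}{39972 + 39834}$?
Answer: $- \frac{33039900479}{28630801530} \approx -1.154$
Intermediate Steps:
$\frac{-92096 + \frac{1}{358755}}{39972 + 39834} = \frac{-92096 + \frac{1}{358755}}{79806} = \left(- \frac{33039900479}{358755}\right) \frac{1}{79806} = - \frac{33039900479}{28630801530}$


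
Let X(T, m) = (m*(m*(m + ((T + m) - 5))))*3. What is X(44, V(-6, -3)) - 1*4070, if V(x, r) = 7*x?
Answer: -242210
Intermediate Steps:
X(T, m) = 3*m²*(-5 + T + 2*m) (X(T, m) = (m*(m*(m + (-5 + T + m))))*3 = (m*(m*(-5 + T + 2*m)))*3 = (m²*(-5 + T + 2*m))*3 = 3*m²*(-5 + T + 2*m))
X(44, V(-6, -3)) - 1*4070 = 3*(7*(-6))²*(-5 + 44 + 2*(7*(-6))) - 1*4070 = 3*(-42)²*(-5 + 44 + 2*(-42)) - 4070 = 3*1764*(-5 + 44 - 84) - 4070 = 3*1764*(-45) - 4070 = -238140 - 4070 = -242210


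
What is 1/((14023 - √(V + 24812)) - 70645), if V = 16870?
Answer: -9437/534334867 + √41682/3206009202 ≈ -1.7598e-5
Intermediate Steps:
1/((14023 - √(V + 24812)) - 70645) = 1/((14023 - √(16870 + 24812)) - 70645) = 1/((14023 - √41682) - 70645) = 1/(-56622 - √41682)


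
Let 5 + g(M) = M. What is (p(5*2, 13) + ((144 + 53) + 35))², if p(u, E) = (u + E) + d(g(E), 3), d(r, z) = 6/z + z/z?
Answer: 66564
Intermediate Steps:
g(M) = -5 + M
d(r, z) = 1 + 6/z (d(r, z) = 6/z + 1 = 1 + 6/z)
p(u, E) = 3 + E + u (p(u, E) = (u + E) + (6 + 3)/3 = (E + u) + (⅓)*9 = (E + u) + 3 = 3 + E + u)
(p(5*2, 13) + ((144 + 53) + 35))² = ((3 + 13 + 5*2) + ((144 + 53) + 35))² = ((3 + 13 + 10) + (197 + 35))² = (26 + 232)² = 258² = 66564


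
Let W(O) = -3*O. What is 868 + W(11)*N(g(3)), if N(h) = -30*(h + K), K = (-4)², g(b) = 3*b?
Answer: 25618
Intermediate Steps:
K = 16
N(h) = -480 - 30*h (N(h) = -30*(h + 16) = -30*(16 + h) = -480 - 30*h)
868 + W(11)*N(g(3)) = 868 + (-3*11)*(-480 - 90*3) = 868 - 33*(-480 - 30*9) = 868 - 33*(-480 - 270) = 868 - 33*(-750) = 868 + 24750 = 25618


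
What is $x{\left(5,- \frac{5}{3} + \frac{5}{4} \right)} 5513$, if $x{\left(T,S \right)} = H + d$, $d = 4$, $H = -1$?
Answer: $16539$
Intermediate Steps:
$x{\left(T,S \right)} = 3$ ($x{\left(T,S \right)} = -1 + 4 = 3$)
$x{\left(5,- \frac{5}{3} + \frac{5}{4} \right)} 5513 = 3 \cdot 5513 = 16539$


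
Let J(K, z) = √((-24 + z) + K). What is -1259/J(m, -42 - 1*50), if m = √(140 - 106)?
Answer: 1259*I/√(116 - √34) ≈ 119.95*I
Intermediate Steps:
m = √34 ≈ 5.8309
J(K, z) = √(-24 + K + z)
-1259/J(m, -42 - 1*50) = -1259/√(-24 + √34 + (-42 - 1*50)) = -1259/√(-24 + √34 + (-42 - 50)) = -1259/√(-24 + √34 - 92) = -1259/√(-116 + √34)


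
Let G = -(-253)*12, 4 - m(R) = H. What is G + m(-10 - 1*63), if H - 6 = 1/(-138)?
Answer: 418693/138 ≈ 3034.0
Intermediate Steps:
H = 827/138 (H = 6 + 1/(-138) = 6 - 1/138 = 827/138 ≈ 5.9928)
m(R) = -275/138 (m(R) = 4 - 1*827/138 = 4 - 827/138 = -275/138)
G = 3036 (G = -1*(-3036) = 3036)
G + m(-10 - 1*63) = 3036 - 275/138 = 418693/138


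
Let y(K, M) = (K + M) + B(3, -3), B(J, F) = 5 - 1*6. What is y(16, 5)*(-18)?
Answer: -360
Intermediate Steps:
B(J, F) = -1 (B(J, F) = 5 - 6 = -1)
y(K, M) = -1 + K + M (y(K, M) = (K + M) - 1 = -1 + K + M)
y(16, 5)*(-18) = (-1 + 16 + 5)*(-18) = 20*(-18) = -360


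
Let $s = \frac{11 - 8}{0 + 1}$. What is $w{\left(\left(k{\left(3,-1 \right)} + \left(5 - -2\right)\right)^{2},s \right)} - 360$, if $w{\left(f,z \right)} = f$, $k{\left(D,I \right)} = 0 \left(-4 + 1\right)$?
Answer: $-311$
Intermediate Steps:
$k{\left(D,I \right)} = 0$ ($k{\left(D,I \right)} = 0 \left(-3\right) = 0$)
$s = 3$ ($s = \frac{3}{1} = 3 \cdot 1 = 3$)
$w{\left(\left(k{\left(3,-1 \right)} + \left(5 - -2\right)\right)^{2},s \right)} - 360 = \left(0 + \left(5 - -2\right)\right)^{2} - 360 = \left(0 + \left(5 + 2\right)\right)^{2} - 360 = \left(0 + 7\right)^{2} - 360 = 7^{2} - 360 = 49 - 360 = -311$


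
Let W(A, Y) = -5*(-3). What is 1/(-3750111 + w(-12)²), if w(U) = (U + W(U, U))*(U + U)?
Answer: -1/3744927 ≈ -2.6703e-7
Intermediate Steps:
W(A, Y) = 15
w(U) = 2*U*(15 + U) (w(U) = (U + 15)*(U + U) = (15 + U)*(2*U) = 2*U*(15 + U))
1/(-3750111 + w(-12)²) = 1/(-3750111 + (2*(-12)*(15 - 12))²) = 1/(-3750111 + (2*(-12)*3)²) = 1/(-3750111 + (-72)²) = 1/(-3750111 + 5184) = 1/(-3744927) = -1/3744927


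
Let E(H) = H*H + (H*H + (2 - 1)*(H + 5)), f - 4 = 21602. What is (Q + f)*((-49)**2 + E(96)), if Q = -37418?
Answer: -331008408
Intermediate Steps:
f = 21606 (f = 4 + 21602 = 21606)
E(H) = 5 + H + 2*H**2 (E(H) = H**2 + (H**2 + 1*(5 + H)) = H**2 + (H**2 + (5 + H)) = H**2 + (5 + H + H**2) = 5 + H + 2*H**2)
(Q + f)*((-49)**2 + E(96)) = (-37418 + 21606)*((-49)**2 + (5 + 96 + 2*96**2)) = -15812*(2401 + (5 + 96 + 2*9216)) = -15812*(2401 + (5 + 96 + 18432)) = -15812*(2401 + 18533) = -15812*20934 = -331008408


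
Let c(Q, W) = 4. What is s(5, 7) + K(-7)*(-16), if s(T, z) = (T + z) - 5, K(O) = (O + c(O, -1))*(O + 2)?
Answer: -233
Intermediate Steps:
K(O) = (2 + O)*(4 + O) (K(O) = (O + 4)*(O + 2) = (4 + O)*(2 + O) = (2 + O)*(4 + O))
s(T, z) = -5 + T + z
s(5, 7) + K(-7)*(-16) = (-5 + 5 + 7) + (8 + (-7)**2 + 6*(-7))*(-16) = 7 + (8 + 49 - 42)*(-16) = 7 + 15*(-16) = 7 - 240 = -233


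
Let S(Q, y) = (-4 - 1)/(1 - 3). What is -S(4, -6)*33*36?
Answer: -2970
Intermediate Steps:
S(Q, y) = 5/2 (S(Q, y) = -5/(-2) = -5*(-1/2) = 5/2)
-S(4, -6)*33*36 = -(5/2)*33*36 = -165*36/2 = -1*2970 = -2970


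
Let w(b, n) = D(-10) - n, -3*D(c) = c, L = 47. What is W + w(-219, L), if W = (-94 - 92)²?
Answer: 103657/3 ≈ 34552.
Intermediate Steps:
D(c) = -c/3
W = 34596 (W = (-186)² = 34596)
w(b, n) = 10/3 - n (w(b, n) = -⅓*(-10) - n = 10/3 - n)
W + w(-219, L) = 34596 + (10/3 - 1*47) = 34596 + (10/3 - 47) = 34596 - 131/3 = 103657/3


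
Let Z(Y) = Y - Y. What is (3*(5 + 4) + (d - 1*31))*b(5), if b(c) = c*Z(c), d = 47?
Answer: 0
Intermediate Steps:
Z(Y) = 0
b(c) = 0 (b(c) = c*0 = 0)
(3*(5 + 4) + (d - 1*31))*b(5) = (3*(5 + 4) + (47 - 1*31))*0 = (3*9 + (47 - 31))*0 = (27 + 16)*0 = 43*0 = 0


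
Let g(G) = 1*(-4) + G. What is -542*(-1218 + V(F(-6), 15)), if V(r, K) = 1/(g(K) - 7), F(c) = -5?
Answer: 1320041/2 ≈ 6.6002e+5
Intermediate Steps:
g(G) = -4 + G
V(r, K) = 1/(-11 + K) (V(r, K) = 1/((-4 + K) - 7) = 1/(-11 + K))
-542*(-1218 + V(F(-6), 15)) = -542*(-1218 + 1/(-11 + 15)) = -542*(-1218 + 1/4) = -542*(-1218 + ¼) = -542*(-4871/4) = 1320041/2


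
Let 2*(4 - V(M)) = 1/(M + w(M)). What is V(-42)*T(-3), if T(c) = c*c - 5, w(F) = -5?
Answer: 754/47 ≈ 16.043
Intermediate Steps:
T(c) = -5 + c² (T(c) = c² - 5 = -5 + c²)
V(M) = 4 - 1/(2*(-5 + M)) (V(M) = 4 - 1/(2*(M - 5)) = 4 - 1/(2*(-5 + M)))
V(-42)*T(-3) = ((-41 + 8*(-42))/(2*(-5 - 42)))*(-5 + (-3)²) = ((½)*(-41 - 336)/(-47))*(-5 + 9) = ((½)*(-1/47)*(-377))*4 = (377/94)*4 = 754/47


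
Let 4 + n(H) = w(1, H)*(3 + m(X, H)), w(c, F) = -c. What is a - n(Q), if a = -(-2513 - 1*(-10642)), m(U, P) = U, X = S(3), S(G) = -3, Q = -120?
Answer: -8125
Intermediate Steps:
X = -3
n(H) = -4 (n(H) = -4 + (-1*1)*(3 - 3) = -4 - 1*0 = -4 + 0 = -4)
a = -8129 (a = -(-2513 + 10642) = -1*8129 = -8129)
a - n(Q) = -8129 - 1*(-4) = -8129 + 4 = -8125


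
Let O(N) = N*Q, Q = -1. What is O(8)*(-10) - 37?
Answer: 43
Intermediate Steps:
O(N) = -N (O(N) = N*(-1) = -N)
O(8)*(-10) - 37 = -1*8*(-10) - 37 = -8*(-10) - 37 = 80 - 37 = 43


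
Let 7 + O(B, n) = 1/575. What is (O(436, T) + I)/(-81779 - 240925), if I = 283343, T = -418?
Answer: -54306067/61851600 ≈ -0.87801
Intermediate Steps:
O(B, n) = -4024/575 (O(B, n) = -7 + 1/575 = -4024/575)
(O(436, T) + I)/(-81779 - 240925) = (-4024/575 + 283343)/(-81779 - 240925) = (162918201/575)/(-322704) = (162918201/575)*(-1/322704) = -54306067/61851600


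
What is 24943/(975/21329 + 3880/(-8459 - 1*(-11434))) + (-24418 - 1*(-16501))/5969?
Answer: 38557642279708/2086887749 ≈ 18476.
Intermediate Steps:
24943/(975/21329 + 3880/(-8459 - 1*(-11434))) + (-24418 - 1*(-16501))/5969 = 24943/(975*(1/21329) + 3880/(-8459 + 11434)) + (-24418 + 16501)*(1/5969) = 24943/(975/21329 + 3880/2975) - 7917*1/5969 = 24943/(975/21329 + 3880*(1/2975)) - 7917/5969 = 24943/(975/21329 + 776/595) - 7917/5969 = 24943/(349621/258995) - 7917/5969 = 24943*(258995/349621) - 7917/5969 = 6460112285/349621 - 7917/5969 = 38557642279708/2086887749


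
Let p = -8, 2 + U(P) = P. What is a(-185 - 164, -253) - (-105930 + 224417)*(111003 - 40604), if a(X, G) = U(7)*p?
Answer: -8341366353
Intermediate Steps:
U(P) = -2 + P
a(X, G) = -40 (a(X, G) = (-2 + 7)*(-8) = 5*(-8) = -40)
a(-185 - 164, -253) - (-105930 + 224417)*(111003 - 40604) = -40 - (-105930 + 224417)*(111003 - 40604) = -40 - 118487*70399 = -40 - 1*8341366313 = -40 - 8341366313 = -8341366353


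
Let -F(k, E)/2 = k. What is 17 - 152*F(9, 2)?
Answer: 2753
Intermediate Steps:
F(k, E) = -2*k
17 - 152*F(9, 2) = 17 - (-304)*9 = 17 - 152*(-18) = 17 + 2736 = 2753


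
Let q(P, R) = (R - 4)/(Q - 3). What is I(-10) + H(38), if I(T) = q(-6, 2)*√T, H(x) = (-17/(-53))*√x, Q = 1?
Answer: 17*√38/53 + I*√10 ≈ 1.9773 + 3.1623*I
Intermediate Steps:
H(x) = 17*√x/53 (H(x) = (-17*(-1/53))*√x = 17*√x/53)
q(P, R) = 2 - R/2 (q(P, R) = (R - 4)/(1 - 3) = (-4 + R)/(-2) = (-4 + R)*(-½) = 2 - R/2)
I(T) = √T (I(T) = (2 - ½*2)*√T = (2 - 1)*√T = 1*√T = √T)
I(-10) + H(38) = √(-10) + 17*√38/53 = I*√10 + 17*√38/53 = 17*√38/53 + I*√10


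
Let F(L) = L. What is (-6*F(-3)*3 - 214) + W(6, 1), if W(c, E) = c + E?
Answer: -153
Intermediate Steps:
W(c, E) = E + c
(-6*F(-3)*3 - 214) + W(6, 1) = (-6*(-3)*3 - 214) + (1 + 6) = (18*3 - 214) + 7 = (54 - 214) + 7 = -160 + 7 = -153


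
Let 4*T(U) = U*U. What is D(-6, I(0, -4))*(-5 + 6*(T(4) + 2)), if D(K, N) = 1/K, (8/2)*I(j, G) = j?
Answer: -31/6 ≈ -5.1667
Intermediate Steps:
I(j, G) = j/4
T(U) = U²/4 (T(U) = (U*U)/4 = U²/4)
D(-6, I(0, -4))*(-5 + 6*(T(4) + 2)) = (-5 + 6*((¼)*4² + 2))/(-6) = -(-5 + 6*((¼)*16 + 2))/6 = -(-5 + 6*(4 + 2))/6 = -(-5 + 6*6)/6 = -(-5 + 36)/6 = -⅙*31 = -31/6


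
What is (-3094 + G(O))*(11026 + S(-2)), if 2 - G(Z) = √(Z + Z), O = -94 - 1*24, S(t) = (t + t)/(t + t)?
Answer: -34095484 - 22054*I*√59 ≈ -3.4095e+7 - 1.694e+5*I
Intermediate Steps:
S(t) = 1 (S(t) = (2*t)/((2*t)) = (2*t)*(1/(2*t)) = 1)
O = -118 (O = -94 - 24 = -118)
G(Z) = 2 - √2*√Z (G(Z) = 2 - √(Z + Z) = 2 - √(2*Z) = 2 - √2*√Z)
(-3094 + G(O))*(11026 + S(-2)) = (-3094 + (2 - √2*√(-118)))*(11026 + 1) = (-3094 + (2 - √2*I*√118))*11027 = (-3094 + (2 - 2*I*√59))*11027 = (-3092 - 2*I*√59)*11027 = -34095484 - 22054*I*√59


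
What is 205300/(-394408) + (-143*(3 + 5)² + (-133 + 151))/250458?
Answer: -6877693759/12347829858 ≈ -0.55700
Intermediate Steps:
205300/(-394408) + (-143*(3 + 5)² + (-133 + 151))/250458 = 205300*(-1/394408) + (-143*8² + 18)*(1/250458) = -51325/98602 + (-143*64 + 18)*(1/250458) = -51325/98602 + (-9152 + 18)*(1/250458) = -51325/98602 - 9134*1/250458 = -51325/98602 - 4567/125229 = -6877693759/12347829858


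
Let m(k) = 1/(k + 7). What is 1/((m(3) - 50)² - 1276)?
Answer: 100/121401 ≈ 0.00082372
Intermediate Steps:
m(k) = 1/(7 + k)
1/((m(3) - 50)² - 1276) = 1/((1/(7 + 3) - 50)² - 1276) = 1/((1/10 - 50)² - 1276) = 1/((⅒ - 50)² - 1276) = 1/((-499/10)² - 1276) = 1/(249001/100 - 1276) = 1/(121401/100) = 100/121401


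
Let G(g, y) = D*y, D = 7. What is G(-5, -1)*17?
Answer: -119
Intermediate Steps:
G(g, y) = 7*y
G(-5, -1)*17 = (7*(-1))*17 = -7*17 = -119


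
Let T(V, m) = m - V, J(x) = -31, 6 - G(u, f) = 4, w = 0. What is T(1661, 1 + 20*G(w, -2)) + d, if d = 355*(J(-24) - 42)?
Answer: -27535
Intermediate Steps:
G(u, f) = 2 (G(u, f) = 6 - 1*4 = 6 - 4 = 2)
d = -25915 (d = 355*(-31 - 42) = 355*(-73) = -25915)
T(1661, 1 + 20*G(w, -2)) + d = ((1 + 20*2) - 1*1661) - 25915 = ((1 + 40) - 1661) - 25915 = (41 - 1661) - 25915 = -1620 - 25915 = -27535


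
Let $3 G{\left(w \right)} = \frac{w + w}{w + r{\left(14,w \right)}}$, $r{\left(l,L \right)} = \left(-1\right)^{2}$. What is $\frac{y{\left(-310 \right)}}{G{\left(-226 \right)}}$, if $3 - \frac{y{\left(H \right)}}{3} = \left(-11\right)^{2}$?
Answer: $- \frac{119475}{226} \approx -528.65$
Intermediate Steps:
$r{\left(l,L \right)} = 1$
$y{\left(H \right)} = -354$ ($y{\left(H \right)} = 9 - 3 \left(-11\right)^{2} = 9 - 363 = -354$)
$G{\left(w \right)} = \frac{2 w}{3 \left(1 + w\right)}$ ($G{\left(w \right)} = \frac{\left(w + w\right) \frac{1}{w + 1}}{3} = \frac{2 w \frac{1}{1 + w}}{3} = \frac{2 w}{3 \left(1 + w\right)}$)
$\frac{y{\left(-310 \right)}}{G{\left(-226 \right)}} = - \frac{354}{\frac{2}{3} \left(-226\right) \frac{1}{1 - 226}} = - \frac{354}{\frac{2}{3} \left(-226\right) \frac{1}{-225}} = - \frac{354}{\frac{2}{3} \left(-226\right) \left(- \frac{1}{225}\right)} = - \frac{354}{\frac{452}{675}} = \left(-354\right) \frac{675}{452} = - \frac{119475}{226}$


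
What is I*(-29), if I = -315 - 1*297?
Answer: 17748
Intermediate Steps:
I = -612 (I = -315 - 297 = -612)
I*(-29) = -612*(-29) = 17748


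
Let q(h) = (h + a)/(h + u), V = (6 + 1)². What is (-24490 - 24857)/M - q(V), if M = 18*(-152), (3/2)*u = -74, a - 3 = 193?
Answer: 228923/304 ≈ 753.04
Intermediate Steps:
a = 196 (a = 3 + 193 = 196)
V = 49 (V = 7² = 49)
u = -148/3 (u = (⅔)*(-74) = -148/3 ≈ -49.333)
M = -2736
q(h) = (196 + h)/(-148/3 + h) (q(h) = (h + 196)/(h - 148/3) = (196 + h)/(-148/3 + h))
(-24490 - 24857)/M - q(V) = (-24490 - 24857)/(-2736) - 3*(196 + 49)/(-148 + 3*49) = -49347*(-1/2736) - 3*245/(-148 + 147) = 5483/304 - 3*245/(-1) = 5483/304 - 3*(-1)*245 = 5483/304 - 1*(-735) = 5483/304 + 735 = 228923/304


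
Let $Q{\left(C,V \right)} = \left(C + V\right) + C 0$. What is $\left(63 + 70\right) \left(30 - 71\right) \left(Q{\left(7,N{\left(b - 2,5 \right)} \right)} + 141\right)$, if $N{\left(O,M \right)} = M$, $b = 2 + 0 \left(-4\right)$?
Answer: $-834309$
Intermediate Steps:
$b = 2$ ($b = 2 + 0 = 2$)
$Q{\left(C,V \right)} = C + V$ ($Q{\left(C,V \right)} = \left(C + V\right) + 0 = C + V$)
$\left(63 + 70\right) \left(30 - 71\right) \left(Q{\left(7,N{\left(b - 2,5 \right)} \right)} + 141\right) = \left(63 + 70\right) \left(30 - 71\right) \left(\left(7 + 5\right) + 141\right) = 133 \left(-41\right) \left(12 + 141\right) = \left(-5453\right) 153 = -834309$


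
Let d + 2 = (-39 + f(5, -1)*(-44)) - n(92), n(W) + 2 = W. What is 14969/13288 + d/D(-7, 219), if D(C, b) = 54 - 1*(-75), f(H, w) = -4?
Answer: 842987/571384 ≈ 1.4753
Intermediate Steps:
n(W) = -2 + W
D(C, b) = 129 (D(C, b) = 54 + 75 = 129)
d = 45 (d = -2 + ((-39 - 4*(-44)) - (-2 + 92)) = -2 + ((-39 + 176) - 1*90) = -2 + (137 - 90) = -2 + 47 = 45)
14969/13288 + d/D(-7, 219) = 14969/13288 + 45/129 = 14969*(1/13288) + 45*(1/129) = 14969/13288 + 15/43 = 842987/571384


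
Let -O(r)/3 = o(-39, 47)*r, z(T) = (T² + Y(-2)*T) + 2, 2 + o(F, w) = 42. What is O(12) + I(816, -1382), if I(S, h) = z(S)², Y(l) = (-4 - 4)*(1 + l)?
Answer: 452102931556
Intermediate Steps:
o(F, w) = 40 (o(F, w) = -2 + 42 = 40)
Y(l) = -8 - 8*l (Y(l) = -8*(1 + l) = -8 - 8*l)
z(T) = 2 + T² + 8*T (z(T) = (T² + (-8 - 8*(-2))*T) + 2 = (T² + (-8 + 16)*T) + 2 = (T² + 8*T) + 2 = 2 + T² + 8*T)
I(S, h) = (2 + S² + 8*S)²
O(r) = -120*r
O(12) + I(816, -1382) = -120*12 + (2 + 816² + 8*816)² = -1440 + (2 + 665856 + 6528)² = -1440 + 672386² = -1440 + 452102932996 = 452102931556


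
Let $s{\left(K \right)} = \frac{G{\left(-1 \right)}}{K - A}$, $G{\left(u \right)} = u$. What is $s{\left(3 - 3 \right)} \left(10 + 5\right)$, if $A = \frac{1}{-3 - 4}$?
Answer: $-105$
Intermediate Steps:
$A = - \frac{1}{7}$ ($A = \frac{1}{-7} = - \frac{1}{7} \approx -0.14286$)
$s{\left(K \right)} = - \frac{1}{\frac{1}{7} + K}$ ($s{\left(K \right)} = - \frac{1}{K - - \frac{1}{7}} = - \frac{1}{K + \frac{1}{7}} = - \frac{1}{\frac{1}{7} + K}$)
$s{\left(3 - 3 \right)} \left(10 + 5\right) = - \frac{7}{1 + 7 \left(3 - 3\right)} \left(10 + 5\right) = - \frac{7}{1 + 7 \left(3 - 3\right)} 15 = - \frac{7}{1 + 7 \cdot 0} \cdot 15 = - \frac{7}{1 + 0} \cdot 15 = - \frac{7}{1} \cdot 15 = \left(-7\right) 1 \cdot 15 = \left(-7\right) 15 = -105$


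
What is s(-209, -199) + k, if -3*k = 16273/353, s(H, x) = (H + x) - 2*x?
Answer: -26863/1059 ≈ -25.366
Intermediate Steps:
s(H, x) = H - x
k = -16273/1059 (k = -16273/(3*353) = -1/3*16273/353 = -16273/1059 ≈ -15.366)
s(-209, -199) + k = (-209 - 1*(-199)) - 16273/1059 = (-209 + 199) - 16273/1059 = -10 - 16273/1059 = -26863/1059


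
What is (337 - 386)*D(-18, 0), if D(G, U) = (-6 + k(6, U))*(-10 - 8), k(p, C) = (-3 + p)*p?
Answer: 10584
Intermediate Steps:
k(p, C) = p*(-3 + p)
D(G, U) = -216 (D(G, U) = (-6 + 6*(-3 + 6))*(-10 - 8) = (-6 + 6*3)*(-18) = (-6 + 18)*(-18) = 12*(-18) = -216)
(337 - 386)*D(-18, 0) = (337 - 386)*(-216) = -49*(-216) = 10584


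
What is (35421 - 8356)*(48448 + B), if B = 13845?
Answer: 1685960045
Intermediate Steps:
(35421 - 8356)*(48448 + B) = (35421 - 8356)*(48448 + 13845) = 27065*62293 = 1685960045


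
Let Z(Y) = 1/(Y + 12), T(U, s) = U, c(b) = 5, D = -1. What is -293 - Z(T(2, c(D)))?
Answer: -4103/14 ≈ -293.07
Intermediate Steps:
Z(Y) = 1/(12 + Y)
-293 - Z(T(2, c(D))) = -293 - 1/(12 + 2) = -293 - 1/14 = -4103/14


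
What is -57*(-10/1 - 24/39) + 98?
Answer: 9140/13 ≈ 703.08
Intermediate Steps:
-57*(-10/1 - 24/39) + 98 = -57*(-10*1 - 24*1/39) + 98 = -57*(-10 - 8/13) + 98 = -57*(-138/13) + 98 = 7866/13 + 98 = 9140/13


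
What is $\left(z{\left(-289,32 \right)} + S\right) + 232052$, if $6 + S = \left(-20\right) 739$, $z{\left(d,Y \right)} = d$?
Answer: $216977$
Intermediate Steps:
$S = -14786$ ($S = -6 - 14780 = -14786$)
$\left(z{\left(-289,32 \right)} + S\right) + 232052 = \left(-289 - 14786\right) + 232052 = -15075 + 232052 = 216977$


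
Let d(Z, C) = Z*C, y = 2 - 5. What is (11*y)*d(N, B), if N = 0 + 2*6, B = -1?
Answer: 396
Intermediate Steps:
y = -3
N = 12 (N = 0 + 12 = 12)
d(Z, C) = C*Z
(11*y)*d(N, B) = (11*(-3))*(-1*12) = -33*(-12) = 396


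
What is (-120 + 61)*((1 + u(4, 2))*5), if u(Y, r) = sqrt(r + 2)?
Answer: -885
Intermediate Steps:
u(Y, r) = sqrt(2 + r)
(-120 + 61)*((1 + u(4, 2))*5) = (-120 + 61)*((1 + sqrt(2 + 2))*5) = -59*(1 + sqrt(4))*5 = -59*(1 + 2)*5 = -177*5 = -59*15 = -885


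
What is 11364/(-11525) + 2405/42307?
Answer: -453059123/487588175 ≈ -0.92918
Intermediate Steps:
11364/(-11525) + 2405/42307 = 11364*(-1/11525) + 2405*(1/42307) = -11364/11525 + 2405/42307 = -453059123/487588175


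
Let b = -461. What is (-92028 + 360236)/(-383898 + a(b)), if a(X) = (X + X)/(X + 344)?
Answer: -3922542/5614393 ≈ -0.69866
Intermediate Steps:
a(X) = 2*X/(344 + X) (a(X) = (2*X)/(344 + X) = 2*X/(344 + X))
(-92028 + 360236)/(-383898 + a(b)) = (-92028 + 360236)/(-383898 + 2*(-461)/(344 - 461)) = 268208/(-383898 + 2*(-461)/(-117)) = 268208/(-383898 + 2*(-461)*(-1/117)) = 268208/(-383898 + 922/117) = 268208/(-44915144/117) = 268208*(-117/44915144) = -3922542/5614393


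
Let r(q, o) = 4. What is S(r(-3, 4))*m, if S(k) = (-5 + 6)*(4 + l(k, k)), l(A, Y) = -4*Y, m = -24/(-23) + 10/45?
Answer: -1048/69 ≈ -15.188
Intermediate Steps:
m = 262/207 (m = -24*(-1/23) + 10*(1/45) = 24/23 + 2/9 = 262/207 ≈ 1.2657)
S(k) = 4 - 4*k (S(k) = (-5 + 6)*(4 - 4*k) = 1*(4 - 4*k) = 4 - 4*k)
S(r(-3, 4))*m = (4 - 4*4)*(262/207) = (4 - 16)*(262/207) = -12*262/207 = -1048/69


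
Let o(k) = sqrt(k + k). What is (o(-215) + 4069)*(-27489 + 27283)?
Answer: -838214 - 206*I*sqrt(430) ≈ -8.3821e+5 - 4271.7*I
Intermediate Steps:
o(k) = sqrt(2)*sqrt(k) (o(k) = sqrt(2*k) = sqrt(2)*sqrt(k))
(o(-215) + 4069)*(-27489 + 27283) = (sqrt(2)*sqrt(-215) + 4069)*(-27489 + 27283) = (sqrt(2)*(I*sqrt(215)) + 4069)*(-206) = (I*sqrt(430) + 4069)*(-206) = (4069 + I*sqrt(430))*(-206) = -838214 - 206*I*sqrt(430)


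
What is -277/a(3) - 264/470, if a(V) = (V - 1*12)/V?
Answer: 64699/705 ≈ 91.772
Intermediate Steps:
a(V) = (-12 + V)/V (a(V) = (V - 12)/V = (-12 + V)/V)
-277/a(3) - 264/470 = -277*3/(-12 + 3) - 264/470 = -277/((⅓)*(-9)) - 264*1/470 = -277/(-3) - 132/235 = -277*(-⅓) - 132/235 = 277/3 - 132/235 = 64699/705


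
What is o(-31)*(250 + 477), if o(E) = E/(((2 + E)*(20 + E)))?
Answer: -22537/319 ≈ -70.649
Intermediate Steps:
o(E) = E/((2 + E)*(20 + E)) (o(E) = E*(1/((2 + E)*(20 + E))) = E/((2 + E)*(20 + E)))
o(-31)*(250 + 477) = (-31/(40 + (-31)**2 + 22*(-31)))*(250 + 477) = -31/(40 + 961 - 682)*727 = -31/319*727 = -22537/319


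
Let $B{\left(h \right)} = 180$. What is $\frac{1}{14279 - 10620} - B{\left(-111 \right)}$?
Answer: $- \frac{658619}{3659} \approx -180.0$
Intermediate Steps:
$\frac{1}{14279 - 10620} - B{\left(-111 \right)} = \frac{1}{14279 - 10620} - 180 = \frac{1}{3659} - 180 = - \frac{658619}{3659}$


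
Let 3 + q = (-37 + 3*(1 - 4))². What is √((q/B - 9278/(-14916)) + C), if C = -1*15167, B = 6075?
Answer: I*√1708211735012706/335610 ≈ 123.15*I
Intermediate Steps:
q = 2113 (q = -3 + (-37 + 3*(1 - 4))² = -3 + (-37 + 3*(-3))² = -3 + (-37 - 9)² = -3 + (-46)² = -3 + 2116 = 2113)
C = -15167
√((q/B - 9278/(-14916)) + C) = √((2113/6075 - 9278/(-14916)) - 15167) = √((2113*(1/6075) - 9278*(-1/14916)) - 15167) = √((2113/6075 + 4639/7458) - 15167) = √(14646893/15102450 - 15167) = √(-229044212257/15102450) = I*√1708211735012706/335610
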